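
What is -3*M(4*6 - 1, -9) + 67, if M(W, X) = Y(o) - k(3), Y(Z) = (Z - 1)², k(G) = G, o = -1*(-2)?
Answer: 73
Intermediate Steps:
o = 2
Y(Z) = (-1 + Z)²
M(W, X) = -2 (M(W, X) = (-1 + 2)² - 1*3 = 1² - 3 = 1 - 3 = -2)
-3*M(4*6 - 1, -9) + 67 = -3*(-2) + 67 = 6 + 67 = 73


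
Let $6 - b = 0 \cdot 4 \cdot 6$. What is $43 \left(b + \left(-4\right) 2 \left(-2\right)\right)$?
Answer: $946$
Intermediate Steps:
$b = 6$ ($b = 6 - 0 \cdot 4 \cdot 6 = 6 - 0 \cdot 6 = 6 - 0 = 6 + 0 = 6$)
$43 \left(b + \left(-4\right) 2 \left(-2\right)\right) = 43 \left(6 + \left(-4\right) 2 \left(-2\right)\right) = 43 \left(6 - -16\right) = 43 \left(6 + 16\right) = 43 \cdot 22 = 946$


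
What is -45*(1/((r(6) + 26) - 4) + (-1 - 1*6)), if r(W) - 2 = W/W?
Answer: 1566/5 ≈ 313.20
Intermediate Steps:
r(W) = 3 (r(W) = 2 + W/W = 2 + 1 = 3)
-45*(1/((r(6) + 26) - 4) + (-1 - 1*6)) = -45*(1/((3 + 26) - 4) + (-1 - 1*6)) = -45*(1/(29 - 4) + (-1 - 6)) = -45*(1/25 - 7) = -45*(-174/25) = 1566/5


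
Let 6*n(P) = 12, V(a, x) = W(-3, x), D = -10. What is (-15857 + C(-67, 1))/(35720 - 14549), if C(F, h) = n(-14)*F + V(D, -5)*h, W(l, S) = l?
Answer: -15994/21171 ≈ -0.75547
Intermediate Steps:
V(a, x) = -3
n(P) = 2 (n(P) = (⅙)*12 = 2)
C(F, h) = -3*h + 2*F (C(F, h) = 2*F - 3*h = -3*h + 2*F)
(-15857 + C(-67, 1))/(35720 - 14549) = (-15857 + (-3*1 + 2*(-67)))/(35720 - 14549) = (-15857 + (-3 - 134))/21171 = (-15857 - 137)*(1/21171) = -15994*1/21171 = -15994/21171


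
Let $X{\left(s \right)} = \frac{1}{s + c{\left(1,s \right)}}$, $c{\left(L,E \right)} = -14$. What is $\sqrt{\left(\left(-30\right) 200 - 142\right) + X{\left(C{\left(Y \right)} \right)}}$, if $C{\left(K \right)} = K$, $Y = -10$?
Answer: $\frac{i \sqrt{884454}}{12} \approx 78.371 i$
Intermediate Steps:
$X{\left(s \right)} = \frac{1}{-14 + s}$ ($X{\left(s \right)} = \frac{1}{s - 14} = \frac{1}{-14 + s}$)
$\sqrt{\left(\left(-30\right) 200 - 142\right) + X{\left(C{\left(Y \right)} \right)}} = \sqrt{\left(\left(-30\right) 200 - 142\right) + \frac{1}{-14 - 10}} = \sqrt{\left(-6000 - 142\right) + \frac{1}{-24}} = \sqrt{-6142 - \frac{1}{24}} = \sqrt{- \frac{147409}{24}} = \frac{i \sqrt{884454}}{12}$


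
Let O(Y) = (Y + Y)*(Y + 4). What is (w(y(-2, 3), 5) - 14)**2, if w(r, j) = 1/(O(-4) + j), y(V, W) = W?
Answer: 4761/25 ≈ 190.44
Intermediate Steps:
O(Y) = 2*Y*(4 + Y) (O(Y) = (2*Y)*(4 + Y) = 2*Y*(4 + Y))
w(r, j) = 1/j (w(r, j) = 1/(2*(-4)*(4 - 4) + j) = 1/(2*(-4)*0 + j) = 1/(0 + j) = 1/j)
(w(y(-2, 3), 5) - 14)**2 = (1/5 - 14)**2 = (-69/5)**2 = 4761/25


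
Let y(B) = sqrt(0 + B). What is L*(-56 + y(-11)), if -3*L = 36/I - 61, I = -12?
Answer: -3584/3 + 64*I*sqrt(11)/3 ≈ -1194.7 + 70.755*I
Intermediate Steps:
y(B) = sqrt(B)
L = 64/3 (L = -(36/(-12) - 61)/3 = -(36*(-1/12) - 61)/3 = -(-3 - 61)/3 = -1/3*(-64) = 64/3 ≈ 21.333)
L*(-56 + y(-11)) = 64*(-56 + sqrt(-11))/3 = 64*(-56 + I*sqrt(11))/3 = -3584/3 + 64*I*sqrt(11)/3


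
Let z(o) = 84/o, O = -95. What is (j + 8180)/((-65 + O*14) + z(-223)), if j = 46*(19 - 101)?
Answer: -982984/311169 ≈ -3.1590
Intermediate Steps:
j = -3772 (j = 46*(-82) = -3772)
(j + 8180)/((-65 + O*14) + z(-223)) = (-3772 + 8180)/((-65 - 95*14) + 84/(-223)) = 4408/((-65 - 1330) + 84*(-1/223)) = 4408/(-1395 - 84/223) = 4408/(-311169/223) = 4408*(-223/311169) = -982984/311169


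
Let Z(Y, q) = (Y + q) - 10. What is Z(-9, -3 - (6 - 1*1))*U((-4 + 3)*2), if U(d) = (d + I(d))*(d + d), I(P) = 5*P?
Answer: -1296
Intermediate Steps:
Z(Y, q) = -10 + Y + q
U(d) = 12*d**2 (U(d) = (d + 5*d)*(d + d) = (6*d)*(2*d) = 12*d**2)
Z(-9, -3 - (6 - 1*1))*U((-4 + 3)*2) = (-10 - 9 + (-3 - (6 - 1*1)))*(12*((-4 + 3)*2)**2) = (-10 - 9 + (-3 - (6 - 1)))*(12*(-1*2)**2) = (-10 - 9 + (-3 - 1*5))*(12*(-2)**2) = (-10 - 9 + (-3 - 5))*(12*4) = (-10 - 9 - 8)*48 = -27*48 = -1296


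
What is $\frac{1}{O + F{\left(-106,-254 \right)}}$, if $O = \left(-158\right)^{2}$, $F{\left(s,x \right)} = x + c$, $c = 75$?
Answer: $\frac{1}{24785} \approx 4.0347 \cdot 10^{-5}$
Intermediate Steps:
$F{\left(s,x \right)} = 75 + x$ ($F{\left(s,x \right)} = x + 75 = 75 + x$)
$O = 24964$
$\frac{1}{O + F{\left(-106,-254 \right)}} = \frac{1}{24964 + \left(75 - 254\right)} = \frac{1}{24964 - 179} = \frac{1}{24785}$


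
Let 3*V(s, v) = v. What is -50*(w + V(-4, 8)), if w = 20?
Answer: -3400/3 ≈ -1133.3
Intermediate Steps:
V(s, v) = v/3
-50*(w + V(-4, 8)) = -50*(20 + (1/3)*8) = -50*(20 + 8/3) = -50*68/3 = -3400/3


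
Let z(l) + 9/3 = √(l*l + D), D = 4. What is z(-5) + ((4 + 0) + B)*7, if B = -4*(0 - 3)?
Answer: 109 + √29 ≈ 114.39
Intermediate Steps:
B = 12 (B = -4*(-3) = 12)
z(l) = -3 + √(4 + l²) (z(l) = -3 + √(l*l + 4) = -3 + √(l² + 4) = -3 + √(4 + l²))
z(-5) + ((4 + 0) + B)*7 = (-3 + √(4 + (-5)²)) + ((4 + 0) + 12)*7 = (-3 + √(4 + 25)) + (4 + 12)*7 = (-3 + √29) + 16*7 = (-3 + √29) + 112 = 109 + √29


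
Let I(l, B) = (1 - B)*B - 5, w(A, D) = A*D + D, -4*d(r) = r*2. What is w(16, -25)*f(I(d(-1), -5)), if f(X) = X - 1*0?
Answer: 14875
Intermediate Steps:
d(r) = -r/2 (d(r) = -r*2/4 = -r/2)
w(A, D) = D + A*D
I(l, B) = -5 + B*(1 - B) (I(l, B) = B*(1 - B) - 5 = -5 + B*(1 - B))
f(X) = X (f(X) = X + 0 = X)
w(16, -25)*f(I(d(-1), -5)) = (-25*(1 + 16))*(-5 - 5 - 1*(-5)²) = (-25*17)*(-5 - 5 - 1*25) = -425*(-5 - 5 - 25) = -425*(-35) = 14875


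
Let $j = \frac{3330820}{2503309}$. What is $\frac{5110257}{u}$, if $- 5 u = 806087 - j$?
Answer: $- \frac{63962761702065}{2017881511063} \approx -31.698$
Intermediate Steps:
$j = \frac{3330820}{2503309}$ ($j = 3330820 \cdot \frac{1}{2503309} = \frac{3330820}{2503309} \approx 1.3306$)
$u = - \frac{2017881511063}{12516545}$ ($u = - \frac{806087 - \frac{3330820}{2503309}}{5} = \left(- \frac{1}{5}\right) \frac{2017881511063}{2503309} = - \frac{2017881511063}{12516545} \approx -1.6122 \cdot 10^{5}$)
$\frac{5110257}{u} = \frac{5110257}{- \frac{2017881511063}{12516545}} = 5110257 \left(- \frac{12516545}{2017881511063}\right) = - \frac{63962761702065}{2017881511063}$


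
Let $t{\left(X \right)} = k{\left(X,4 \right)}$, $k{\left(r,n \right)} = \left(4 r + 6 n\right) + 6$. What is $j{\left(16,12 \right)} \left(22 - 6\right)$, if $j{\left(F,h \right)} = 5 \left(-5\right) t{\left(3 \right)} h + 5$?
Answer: $-201520$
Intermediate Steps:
$k{\left(r,n \right)} = 6 + 4 r + 6 n$
$t{\left(X \right)} = 30 + 4 X$ ($t{\left(X \right)} = 6 + 4 X + 6 \cdot 4 = 6 + 4 X + 24 = 30 + 4 X$)
$j{\left(F,h \right)} = 5 - 1050 h$ ($j{\left(F,h \right)} = 5 \left(-5\right) \left(30 + 4 \cdot 3\right) h + 5 = - 25 \left(30 + 12\right) h + 5 = \left(-25\right) 42 h + 5 = - 1050 h + 5 = 5 - 1050 h$)
$j{\left(16,12 \right)} \left(22 - 6\right) = \left(5 - 12600\right) \left(22 - 6\right) = \left(-12595\right) 16 = -201520$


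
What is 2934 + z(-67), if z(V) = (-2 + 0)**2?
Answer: 2938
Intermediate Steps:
z(V) = 4 (z(V) = (-2)**2 = 4)
2934 + z(-67) = 2934 + 4 = 2938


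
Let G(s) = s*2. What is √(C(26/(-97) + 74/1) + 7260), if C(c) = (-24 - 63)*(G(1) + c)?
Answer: √6316446/97 ≈ 25.910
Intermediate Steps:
G(s) = 2*s
C(c) = -174 - 87*c (C(c) = (-24 - 63)*(2*1 + c) = -87*(2 + c) = -174 - 87*c)
√(C(26/(-97) + 74/1) + 7260) = √((-174 - 87*(26/(-97) + 74/1)) + 7260) = √((-174 - 87*(26*(-1/97) + 74*1)) + 7260) = √((-174 - 87*(-26/97 + 74)) + 7260) = √((-174 - 87*7152/97) + 7260) = √((-174 - 622224/97) + 7260) = √(-639102/97 + 7260) = √(65118/97) = √6316446/97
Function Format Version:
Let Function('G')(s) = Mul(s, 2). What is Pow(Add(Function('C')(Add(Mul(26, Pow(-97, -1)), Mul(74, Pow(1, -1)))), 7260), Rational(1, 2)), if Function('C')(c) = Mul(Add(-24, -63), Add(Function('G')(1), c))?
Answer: Mul(Rational(1, 97), Pow(6316446, Rational(1, 2))) ≈ 25.910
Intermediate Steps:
Function('G')(s) = Mul(2, s)
Function('C')(c) = Add(-174, Mul(-87, c)) (Function('C')(c) = Mul(Add(-24, -63), Add(Mul(2, 1), c)) = Mul(-87, Add(2, c)) = Add(-174, Mul(-87, c)))
Pow(Add(Function('C')(Add(Mul(26, Pow(-97, -1)), Mul(74, Pow(1, -1)))), 7260), Rational(1, 2)) = Pow(Add(Add(-174, Mul(-87, Add(Mul(26, Pow(-97, -1)), Mul(74, Pow(1, -1))))), 7260), Rational(1, 2)) = Pow(Add(Add(-174, Mul(-87, Add(Mul(26, Rational(-1, 97)), Mul(74, 1)))), 7260), Rational(1, 2)) = Pow(Add(Add(-174, Mul(-87, Add(Rational(-26, 97), 74))), 7260), Rational(1, 2)) = Pow(Add(Add(-174, Mul(-87, Rational(7152, 97))), 7260), Rational(1, 2)) = Pow(Add(Add(-174, Rational(-622224, 97)), 7260), Rational(1, 2)) = Pow(Add(Rational(-639102, 97), 7260), Rational(1, 2)) = Pow(Rational(65118, 97), Rational(1, 2)) = Mul(Rational(1, 97), Pow(6316446, Rational(1, 2)))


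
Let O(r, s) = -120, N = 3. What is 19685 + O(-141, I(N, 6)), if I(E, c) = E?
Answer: 19565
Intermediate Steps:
19685 + O(-141, I(N, 6)) = 19685 - 120 = 19565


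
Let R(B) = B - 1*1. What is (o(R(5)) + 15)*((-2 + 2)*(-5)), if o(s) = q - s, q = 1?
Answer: 0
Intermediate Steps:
R(B) = -1 + B (R(B) = B - 1 = -1 + B)
o(s) = 1 - s
(o(R(5)) + 15)*((-2 + 2)*(-5)) = ((1 - (-1 + 5)) + 15)*((-2 + 2)*(-5)) = ((1 - 1*4) + 15)*(0*(-5)) = ((1 - 4) + 15)*0 = (-3 + 15)*0 = 12*0 = 0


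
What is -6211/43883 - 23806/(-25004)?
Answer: 63527061/78375038 ≈ 0.81055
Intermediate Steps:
-6211/43883 - 23806/(-25004) = -6211*1/43883 - 23806*(-1/25004) = -6211/43883 + 11903/12502 = 63527061/78375038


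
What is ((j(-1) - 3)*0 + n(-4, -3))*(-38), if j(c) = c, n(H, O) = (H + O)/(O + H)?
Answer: -38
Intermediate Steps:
n(H, O) = 1 (n(H, O) = (H + O)/(H + O) = 1)
((j(-1) - 3)*0 + n(-4, -3))*(-38) = ((-1 - 3)*0 + 1)*(-38) = (-4*0 + 1)*(-38) = (0 + 1)*(-38) = 1*(-38) = -38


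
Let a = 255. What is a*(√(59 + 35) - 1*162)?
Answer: -41310 + 255*√94 ≈ -38838.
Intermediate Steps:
a*(√(59 + 35) - 1*162) = 255*(√(59 + 35) - 1*162) = 255*(√94 - 162) = 255*(-162 + √94) = -41310 + 255*√94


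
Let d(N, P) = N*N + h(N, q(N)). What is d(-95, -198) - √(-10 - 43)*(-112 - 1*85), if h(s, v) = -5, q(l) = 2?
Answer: 9020 + 197*I*√53 ≈ 9020.0 + 1434.2*I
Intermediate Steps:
d(N, P) = -5 + N² (d(N, P) = N*N - 5 = N² - 5 = -5 + N²)
d(-95, -198) - √(-10 - 43)*(-112 - 1*85) = (-5 + (-95)²) - √(-10 - 43)*(-112 - 1*85) = (-5 + 9025) - √(-53)*(-112 - 85) = 9020 - I*√53*(-197) = 9020 - (-197)*I*√53 = 9020 + 197*I*√53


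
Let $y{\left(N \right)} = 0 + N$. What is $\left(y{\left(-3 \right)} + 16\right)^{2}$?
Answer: $169$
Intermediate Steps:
$y{\left(N \right)} = N$
$\left(y{\left(-3 \right)} + 16\right)^{2} = \left(-3 + 16\right)^{2} = 13^{2} = 169$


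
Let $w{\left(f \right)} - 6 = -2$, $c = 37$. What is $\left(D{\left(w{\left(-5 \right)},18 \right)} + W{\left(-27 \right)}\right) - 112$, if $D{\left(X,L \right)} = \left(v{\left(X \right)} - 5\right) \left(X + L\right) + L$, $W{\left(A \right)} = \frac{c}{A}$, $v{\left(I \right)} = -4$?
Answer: $- \frac{7921}{27} \approx -293.37$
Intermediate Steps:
$w{\left(f \right)} = 4$ ($w{\left(f \right)} = 6 - 2 = 4$)
$W{\left(A \right)} = \frac{37}{A}$
$D{\left(X,L \right)} = - 9 X - 8 L$ ($D{\left(X,L \right)} = \left(-4 - 5\right) \left(X + L\right) + L = - 9 \left(L + X\right) + L = \left(- 9 L - 9 X\right) + L = - 9 X - 8 L$)
$\left(D{\left(w{\left(-5 \right)},18 \right)} + W{\left(-27 \right)}\right) - 112 = \left(\left(\left(-9\right) 4 - 144\right) + \frac{37}{-27}\right) - 112 = \left(\left(-36 - 144\right) + 37 \left(- \frac{1}{27}\right)\right) - 112 = \left(-180 - \frac{37}{27}\right) - 112 = - \frac{4897}{27} - 112 = - \frac{7921}{27}$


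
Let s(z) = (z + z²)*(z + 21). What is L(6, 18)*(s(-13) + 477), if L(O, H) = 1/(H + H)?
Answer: 575/12 ≈ 47.917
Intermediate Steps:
L(O, H) = 1/(2*H)
s(z) = (21 + z)*(z + z²) (s(z) = (z + z²)*(21 + z) = (21 + z)*(z + z²))
L(6, 18)*(s(-13) + 477) = ((½)/18)*(-13*(21 + (-13)² + 22*(-13)) + 477) = ((½)*(1/18))*(-13*(21 + 169 - 286) + 477) = (-13*(-96) + 477)/36 = (1248 + 477)/36 = (1/36)*1725 = 575/12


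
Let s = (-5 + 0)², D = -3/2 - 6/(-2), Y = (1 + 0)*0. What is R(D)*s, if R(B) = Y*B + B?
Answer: 75/2 ≈ 37.500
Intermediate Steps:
Y = 0 (Y = 1*0 = 0)
D = 3/2 (D = -3*½ - 6*(-½) = -3/2 + 3 = 3/2 ≈ 1.5000)
R(B) = B (R(B) = 0*B + B = 0 + B = B)
s = 25 (s = (-5)² = 25)
R(D)*s = (3/2)*25 = 75/2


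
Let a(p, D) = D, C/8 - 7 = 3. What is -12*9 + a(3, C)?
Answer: -28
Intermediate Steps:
C = 80 (C = 56 + 8*3 = 56 + 24 = 80)
-12*9 + a(3, C) = -12*9 + 80 = -108 + 80 = -28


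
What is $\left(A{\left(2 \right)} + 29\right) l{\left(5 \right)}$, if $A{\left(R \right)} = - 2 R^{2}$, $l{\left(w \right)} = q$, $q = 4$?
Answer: $84$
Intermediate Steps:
$l{\left(w \right)} = 4$
$\left(A{\left(2 \right)} + 29\right) l{\left(5 \right)} = \left(- 2 \cdot 2^{2} + 29\right) 4 = \left(\left(-2\right) 4 + 29\right) 4 = \left(-8 + 29\right) 4 = 21 \cdot 4 = 84$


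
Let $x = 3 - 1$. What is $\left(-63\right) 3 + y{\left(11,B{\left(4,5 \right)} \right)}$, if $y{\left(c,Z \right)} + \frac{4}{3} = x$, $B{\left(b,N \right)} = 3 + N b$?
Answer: $- \frac{565}{3} \approx -188.33$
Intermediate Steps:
$x = 2$ ($x = 3 - 1 = 2$)
$y{\left(c,Z \right)} = \frac{2}{3}$ ($y{\left(c,Z \right)} = - \frac{4}{3} + 2 = \frac{2}{3}$)
$\left(-63\right) 3 + y{\left(11,B{\left(4,5 \right)} \right)} = \left(-63\right) 3 + \frac{2}{3} = -189 + \frac{2}{3} = - \frac{565}{3}$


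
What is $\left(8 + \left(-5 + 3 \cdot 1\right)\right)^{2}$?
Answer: $36$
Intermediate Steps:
$\left(8 + \left(-5 + 3 \cdot 1\right)\right)^{2} = \left(8 + \left(-5 + 3\right)\right)^{2} = \left(8 - 2\right)^{2} = 6^{2} = 36$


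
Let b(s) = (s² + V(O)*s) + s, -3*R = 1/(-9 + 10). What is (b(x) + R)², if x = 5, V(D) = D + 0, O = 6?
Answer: 32041/9 ≈ 3560.1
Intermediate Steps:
V(D) = D
R = -⅓ (R = -1/(3*(-9 + 10)) = -⅓/1 = -⅓*1 = -⅓ ≈ -0.33333)
b(s) = s² + 7*s (b(s) = (s² + 6*s) + s = s² + 7*s)
(b(x) + R)² = (5*(7 + 5) - ⅓)² = (5*12 - ⅓)² = (60 - ⅓)² = (179/3)² = 32041/9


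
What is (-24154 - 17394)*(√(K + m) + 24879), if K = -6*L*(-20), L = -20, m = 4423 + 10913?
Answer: -1033672692 - 581672*√66 ≈ -1.0384e+9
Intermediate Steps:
m = 15336
K = -2400 (K = -6*(-20)*(-20) = 120*(-20) = -2400)
(-24154 - 17394)*(√(K + m) + 24879) = (-24154 - 17394)*(√(-2400 + 15336) + 24879) = -41548*(√12936 + 24879) = -41548*(14*√66 + 24879) = -41548*(24879 + 14*√66) = -1033672692 - 581672*√66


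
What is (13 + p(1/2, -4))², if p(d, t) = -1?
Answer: 144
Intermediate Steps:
(13 + p(1/2, -4))² = (13 - 1)² = 12² = 144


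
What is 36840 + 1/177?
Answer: 6520681/177 ≈ 36840.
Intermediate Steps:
36840 + 1/177 = 6520681/177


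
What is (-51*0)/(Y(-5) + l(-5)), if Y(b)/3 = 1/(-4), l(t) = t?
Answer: 0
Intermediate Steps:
Y(b) = -3/4 (Y(b) = 3/(-4) = 3*(-1/4) = -3/4)
(-51*0)/(Y(-5) + l(-5)) = (-51*0)/(-3/4 - 5) = 0/(-23/4) = -4/23*0 = 0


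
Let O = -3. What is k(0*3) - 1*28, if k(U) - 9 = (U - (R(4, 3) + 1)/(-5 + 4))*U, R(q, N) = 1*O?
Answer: -19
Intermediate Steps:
R(q, N) = -3 (R(q, N) = 1*(-3) = -3)
k(U) = 9 + U*(-2 + U) (k(U) = 9 + (U - (-3 + 1)/(-5 + 4))*U = 9 + (U - (-2)/(-1))*U = 9 + (U - (-2)*(-1))*U = 9 + (U - 1*2)*U = 9 + (U - 2)*U = 9 + (-2 + U)*U = 9 + U*(-2 + U))
k(0*3) - 1*28 = (9 + (0*3)**2 - 0*3) - 1*28 = (9 + 0**2 - 2*0) - 28 = (9 + 0 + 0) - 28 = 9 - 28 = -19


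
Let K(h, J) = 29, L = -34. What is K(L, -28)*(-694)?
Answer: -20126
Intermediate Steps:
K(L, -28)*(-694) = 29*(-694) = -20126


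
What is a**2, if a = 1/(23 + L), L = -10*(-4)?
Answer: 1/3969 ≈ 0.00025195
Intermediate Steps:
L = 40
a = 1/63 (a = 1/(23 + 40) = 1/63 ≈ 0.015873)
a**2 = (1/63)**2 = 1/3969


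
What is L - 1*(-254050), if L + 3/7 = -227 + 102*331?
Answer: 2013092/7 ≈ 2.8758e+5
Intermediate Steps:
L = 234742/7 (L = -3/7 + (-227 + 102*331) = -3/7 + (-227 + 33762) = -3/7 + 33535 = 234742/7 ≈ 33535.)
L - 1*(-254050) = 234742/7 - 1*(-254050) = 234742/7 + 254050 = 2013092/7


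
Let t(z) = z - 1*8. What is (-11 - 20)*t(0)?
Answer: 248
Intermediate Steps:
t(z) = -8 + z (t(z) = z - 8 = -8 + z)
(-11 - 20)*t(0) = (-11 - 20)*(-8 + 0) = -31*(-8) = 248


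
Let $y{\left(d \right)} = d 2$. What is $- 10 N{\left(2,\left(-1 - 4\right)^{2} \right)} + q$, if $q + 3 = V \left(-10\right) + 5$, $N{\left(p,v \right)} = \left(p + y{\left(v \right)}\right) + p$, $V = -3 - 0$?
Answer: $-508$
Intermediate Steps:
$y{\left(d \right)} = 2 d$
$V = -3$ ($V = -3 + 0 = -3$)
$N{\left(p,v \right)} = 2 p + 2 v$ ($N{\left(p,v \right)} = \left(p + 2 v\right) + p = 2 p + 2 v$)
$q = 32$ ($q = -3 + \left(\left(-3\right) \left(-10\right) + 5\right) = -3 + \left(30 + 5\right) = -3 + 35 = 32$)
$- 10 N{\left(2,\left(-1 - 4\right)^{2} \right)} + q = - 10 \left(2 \cdot 2 + 2 \left(-1 - 4\right)^{2}\right) + 32 = - 10 \left(4 + 2 \left(-5\right)^{2}\right) + 32 = - 10 \left(4 + 2 \cdot 25\right) + 32 = - 10 \left(4 + 50\right) + 32 = \left(-10\right) 54 + 32 = -540 + 32 = -508$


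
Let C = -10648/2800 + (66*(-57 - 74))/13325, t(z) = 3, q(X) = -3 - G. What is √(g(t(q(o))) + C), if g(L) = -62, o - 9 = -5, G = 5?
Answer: I*√92503182954/37310 ≈ 8.1518*I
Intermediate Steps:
o = 4 (o = 9 - 5 = 4)
q(X) = -8 (q(X) = -3 - 1*5 = -3 - 5 = -8)
C = -830467/186550 (C = -10648*1/2800 + (66*(-131))*(1/13325) = -1331/350 - 8646*1/13325 = -1331/350 - 8646/13325 = -830467/186550 ≈ -4.4517)
√(g(t(q(o))) + C) = √(-62 - 830467/186550) = √(-12396567/186550) = I*√92503182954/37310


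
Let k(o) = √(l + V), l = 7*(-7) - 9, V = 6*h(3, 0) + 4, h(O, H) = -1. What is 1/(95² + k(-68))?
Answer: 1805/16290137 - 2*I*√15/81450685 ≈ 0.0001108 - 9.51e-8*I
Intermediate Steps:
V = -2 (V = 6*(-1) + 4 = -6 + 4 = -2)
l = -58 (l = -49 - 9 = -58)
k(o) = 2*I*√15 (k(o) = √(-58 - 2) = √(-60) = 2*I*√15)
1/(95² + k(-68)) = 1/(95² + 2*I*√15) = 1/(9025 + 2*I*√15)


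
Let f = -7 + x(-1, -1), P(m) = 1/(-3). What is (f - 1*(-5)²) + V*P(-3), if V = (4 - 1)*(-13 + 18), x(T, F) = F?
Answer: -38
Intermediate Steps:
P(m) = -⅓
f = -8 (f = -7 - 1 = -8)
V = 15 (V = 3*5 = 15)
(f - 1*(-5)²) + V*P(-3) = (-8 - 1*(-5)²) + 15*(-⅓) = (-8 - 1*25) - 5 = (-8 - 25) - 5 = -33 - 5 = -38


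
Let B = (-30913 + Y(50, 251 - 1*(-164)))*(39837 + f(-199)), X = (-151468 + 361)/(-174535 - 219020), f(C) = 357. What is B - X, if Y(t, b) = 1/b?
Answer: -13528966467524959/10888355 ≈ -1.2425e+9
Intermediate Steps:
X = 50369/131185 (X = -151107/(-393555) = -151107*(-1/393555) = 50369/131185 ≈ 0.38395)
B = -515644565436/415 (B = (-30913 + 1/(251 - 1*(-164)))*(39837 + 357) = (-30913 + 1/(251 + 164))*40194 = (-30913 + 1/415)*40194 = -12828894/415*40194 = -515644565436/415 ≈ -1.2425e+9)
B - X = -515644565436/415 - 1*50369/131185 = -515644565436/415 - 50369/131185 = -13528966467524959/10888355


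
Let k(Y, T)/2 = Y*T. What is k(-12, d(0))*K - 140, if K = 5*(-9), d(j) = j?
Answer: -140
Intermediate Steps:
K = -45
k(Y, T) = 2*T*Y (k(Y, T) = 2*(Y*T) = 2*(T*Y) = 2*T*Y)
k(-12, d(0))*K - 140 = (2*0*(-12))*(-45) - 140 = 0*(-45) - 140 = 0 - 140 = -140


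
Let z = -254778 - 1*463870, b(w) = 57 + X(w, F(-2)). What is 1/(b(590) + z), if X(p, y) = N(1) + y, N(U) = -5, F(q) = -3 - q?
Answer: -1/718597 ≈ -1.3916e-6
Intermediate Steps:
X(p, y) = -5 + y
b(w) = 51 (b(w) = 57 + (-5 + (-3 - 1*(-2))) = 57 + (-5 + (-3 + 2)) = 57 + (-5 - 1) = 57 - 6 = 51)
z = -718648 (z = -254778 - 463870 = -718648)
1/(b(590) + z) = 1/(51 - 718648) = 1/(-718597) = -1/718597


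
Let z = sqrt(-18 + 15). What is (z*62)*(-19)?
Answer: -1178*I*sqrt(3) ≈ -2040.4*I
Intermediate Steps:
z = I*sqrt(3) (z = sqrt(-3) = I*sqrt(3) ≈ 1.732*I)
(z*62)*(-19) = ((I*sqrt(3))*62)*(-19) = (62*I*sqrt(3))*(-19) = -1178*I*sqrt(3)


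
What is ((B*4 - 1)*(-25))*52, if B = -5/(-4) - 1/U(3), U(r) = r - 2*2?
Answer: -10400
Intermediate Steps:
U(r) = -4 + r (U(r) = r - 4 = -4 + r)
B = 9/4 (B = -5/(-4) - 1/(-4 + 3) = -5*(-¼) - 1/(-1) = 5/4 - 1*(-1) = 5/4 + 1 = 9/4 ≈ 2.2500)
((B*4 - 1)*(-25))*52 = (((9/4)*4 - 1)*(-25))*52 = ((9 - 1)*(-25))*52 = (8*(-25))*52 = -200*52 = -10400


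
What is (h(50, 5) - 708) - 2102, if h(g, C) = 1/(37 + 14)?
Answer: -143309/51 ≈ -2810.0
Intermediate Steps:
h(g, C) = 1/51
(h(50, 5) - 708) - 2102 = (1/51 - 708) - 2102 = -36107/51 - 2102 = -143309/51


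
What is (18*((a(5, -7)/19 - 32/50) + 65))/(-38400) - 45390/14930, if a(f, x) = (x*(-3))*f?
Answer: -3486811221/1134680000 ≈ -3.0729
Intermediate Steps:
a(f, x) = -3*f*x (a(f, x) = (-3*x)*f = -3*f*x)
(18*((a(5, -7)/19 - 32/50) + 65))/(-38400) - 45390/14930 = (18*((-3*5*(-7)/19 - 32/50) + 65))/(-38400) - 45390/14930 = (18*((105*(1/19) - 32*1/50) + 65))*(-1/38400) - 45390*1/14930 = (18*((105/19 - 16/25) + 65))*(-1/38400) - 4539/1493 = (18*(2321/475 + 65))*(-1/38400) - 4539/1493 = (18*(33196/475))*(-1/38400) - 4539/1493 = (597528/475)*(-1/38400) - 4539/1493 = -24897/760000 - 4539/1493 = -3486811221/1134680000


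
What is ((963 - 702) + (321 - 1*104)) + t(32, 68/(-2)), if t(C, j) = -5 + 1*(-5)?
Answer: 468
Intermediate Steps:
t(C, j) = -10 (t(C, j) = -5 - 5 = -10)
((963 - 702) + (321 - 1*104)) + t(32, 68/(-2)) = ((963 - 702) + (321 - 1*104)) - 10 = (261 + (321 - 104)) - 10 = (261 + 217) - 10 = 478 - 10 = 468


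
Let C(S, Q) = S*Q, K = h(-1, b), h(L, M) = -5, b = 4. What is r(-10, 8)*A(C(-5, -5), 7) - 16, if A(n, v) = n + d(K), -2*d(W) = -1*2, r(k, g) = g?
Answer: 192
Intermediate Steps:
K = -5
C(S, Q) = Q*S
d(W) = 1 (d(W) = -(-1)*2/2 = -½*(-2) = 1)
A(n, v) = 1 + n (A(n, v) = n + 1 = 1 + n)
r(-10, 8)*A(C(-5, -5), 7) - 16 = 8*(1 - 5*(-5)) - 16 = 8*(1 + 25) - 16 = 8*26 - 16 = 208 - 16 = 192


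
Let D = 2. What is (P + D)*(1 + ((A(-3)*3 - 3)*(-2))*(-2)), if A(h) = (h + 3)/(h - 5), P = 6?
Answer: -88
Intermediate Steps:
A(h) = (3 + h)/(-5 + h)
(P + D)*(1 + ((A(-3)*3 - 3)*(-2))*(-2)) = (6 + 2)*(1 + ((((3 - 3)/(-5 - 3))*3 - 3)*(-2))*(-2)) = 8*(1 + (((0/(-8))*3 - 3)*(-2))*(-2)) = 8*(1 + ((-⅛*0*3 - 3)*(-2))*(-2)) = 8*(1 + ((0*3 - 3)*(-2))*(-2)) = 8*(1 + ((0 - 3)*(-2))*(-2)) = 8*(1 - 3*(-2)*(-2)) = 8*(1 + 6*(-2)) = 8*(1 - 12) = 8*(-11) = -88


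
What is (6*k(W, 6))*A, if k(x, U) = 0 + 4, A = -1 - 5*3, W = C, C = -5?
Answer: -384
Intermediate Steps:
W = -5
A = -16 (A = -1 - 15 = -16)
k(x, U) = 4
(6*k(W, 6))*A = (6*4)*(-16) = 24*(-16) = -384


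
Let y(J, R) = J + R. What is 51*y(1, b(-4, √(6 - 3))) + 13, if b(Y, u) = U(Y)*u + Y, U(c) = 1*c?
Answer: -140 - 204*√3 ≈ -493.34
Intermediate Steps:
U(c) = c
b(Y, u) = Y + Y*u (b(Y, u) = Y*u + Y = Y + Y*u)
51*y(1, b(-4, √(6 - 3))) + 13 = 51*(1 - 4*(1 + √(6 - 3))) + 13 = 51*(1 - 4*(1 + √3)) + 13 = 51*(1 + (-4 - 4*√3)) + 13 = 51*(-3 - 4*√3) + 13 = (-153 - 204*√3) + 13 = -140 - 204*√3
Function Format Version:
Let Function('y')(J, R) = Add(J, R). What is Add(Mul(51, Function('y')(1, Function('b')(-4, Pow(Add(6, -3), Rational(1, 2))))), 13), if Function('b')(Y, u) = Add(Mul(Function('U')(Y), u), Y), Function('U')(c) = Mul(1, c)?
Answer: Add(-140, Mul(-204, Pow(3, Rational(1, 2)))) ≈ -493.34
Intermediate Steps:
Function('U')(c) = c
Function('b')(Y, u) = Add(Y, Mul(Y, u)) (Function('b')(Y, u) = Add(Mul(Y, u), Y) = Add(Y, Mul(Y, u)))
Add(Mul(51, Function('y')(1, Function('b')(-4, Pow(Add(6, -3), Rational(1, 2))))), 13) = Add(Mul(51, Add(1, Mul(-4, Add(1, Pow(Add(6, -3), Rational(1, 2)))))), 13) = Add(Mul(51, Add(1, Mul(-4, Add(1, Pow(3, Rational(1, 2)))))), 13) = Add(Mul(51, Add(1, Add(-4, Mul(-4, Pow(3, Rational(1, 2)))))), 13) = Add(Mul(51, Add(-3, Mul(-4, Pow(3, Rational(1, 2))))), 13) = Add(Add(-153, Mul(-204, Pow(3, Rational(1, 2)))), 13) = Add(-140, Mul(-204, Pow(3, Rational(1, 2))))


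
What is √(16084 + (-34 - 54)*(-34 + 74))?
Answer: 6*√349 ≈ 112.09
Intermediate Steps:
√(16084 + (-34 - 54)*(-34 + 74)) = √(16084 - 88*40) = √(16084 - 3520) = √12564 = 6*√349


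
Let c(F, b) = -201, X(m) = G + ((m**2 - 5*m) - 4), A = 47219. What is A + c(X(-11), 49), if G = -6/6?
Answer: 47018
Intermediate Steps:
G = -1 (G = -6*1/6 = -1)
X(m) = -5 + m**2 - 5*m (X(m) = -1 + ((m**2 - 5*m) - 4) = -1 + (-4 + m**2 - 5*m) = -5 + m**2 - 5*m)
A + c(X(-11), 49) = 47219 - 201 = 47018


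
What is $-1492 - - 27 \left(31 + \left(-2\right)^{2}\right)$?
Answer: $-547$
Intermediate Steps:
$-1492 - - 27 \left(31 + \left(-2\right)^{2}\right) = -1492 - - 27 \left(31 + 4\right) = -1492 - \left(-27\right) 35 = -1492 - -945 = -1492 + 945 = -547$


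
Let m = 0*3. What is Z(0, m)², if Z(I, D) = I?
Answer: 0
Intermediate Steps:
m = 0
Z(0, m)² = 0² = 0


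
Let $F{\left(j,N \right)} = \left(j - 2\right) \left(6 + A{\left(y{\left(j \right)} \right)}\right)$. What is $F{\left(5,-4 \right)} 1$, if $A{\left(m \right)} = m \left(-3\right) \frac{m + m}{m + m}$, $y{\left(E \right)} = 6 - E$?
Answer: $9$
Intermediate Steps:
$A{\left(m \right)} = - 3 m$ ($A{\left(m \right)} = - 3 m \frac{2 m}{2 m} = - 3 m 2 m \frac{1}{2 m} = - 3 m 1 = - 3 m$)
$F{\left(j,N \right)} = \left(-12 + 3 j\right) \left(-2 + j\right)$ ($F{\left(j,N \right)} = \left(j - 2\right) \left(6 - 3 \left(6 - j\right)\right) = \left(-2 + j\right) \left(6 + \left(-18 + 3 j\right)\right) = \left(-2 + j\right) \left(-12 + 3 j\right) = \left(-12 + 3 j\right) \left(-2 + j\right)$)
$F{\left(5,-4 \right)} 1 = \left(24 + 3 \cdot 5 \left(-6 + 5\right)\right) 1 = \left(24 + 3 \cdot 5 \left(-1\right)\right) 1 = \left(24 - 15\right) 1 = 9 \cdot 1 = 9$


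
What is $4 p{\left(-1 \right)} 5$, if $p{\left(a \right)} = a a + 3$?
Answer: $80$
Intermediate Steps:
$p{\left(a \right)} = 3 + a^{2}$ ($p{\left(a \right)} = a^{2} + 3 = 3 + a^{2}$)
$4 p{\left(-1 \right)} 5 = 4 \left(3 + \left(-1\right)^{2}\right) 5 = 4 \left(3 + 1\right) 5 = 4 \cdot 4 \cdot 5 = 16 \cdot 5 = 80$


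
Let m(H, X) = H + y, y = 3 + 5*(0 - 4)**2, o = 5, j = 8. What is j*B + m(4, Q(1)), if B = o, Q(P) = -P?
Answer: 127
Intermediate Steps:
B = 5
y = 83 (y = 3 + 5*(-4)**2 = 3 + 5*16 = 3 + 80 = 83)
m(H, X) = 83 + H (m(H, X) = H + 83 = 83 + H)
j*B + m(4, Q(1)) = 8*5 + (83 + 4) = 40 + 87 = 127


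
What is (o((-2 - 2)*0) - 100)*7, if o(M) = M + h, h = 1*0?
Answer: -700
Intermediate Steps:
h = 0
o(M) = M (o(M) = M + 0 = M)
(o((-2 - 2)*0) - 100)*7 = ((-2 - 2)*0 - 100)*7 = (-4*0 - 100)*7 = (0 - 100)*7 = -100*7 = -700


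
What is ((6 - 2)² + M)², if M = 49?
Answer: 4225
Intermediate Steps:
((6 - 2)² + M)² = ((6 - 2)² + 49)² = (4² + 49)² = (16 + 49)² = 65² = 4225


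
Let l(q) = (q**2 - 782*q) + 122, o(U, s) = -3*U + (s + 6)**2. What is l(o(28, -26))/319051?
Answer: -147134/319051 ≈ -0.46116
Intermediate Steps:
o(U, s) = (6 + s)**2 - 3*U (o(U, s) = -3*U + (6 + s)**2 = (6 + s)**2 - 3*U)
l(q) = 122 + q**2 - 782*q
l(o(28, -26))/319051 = (122 + ((6 - 26)**2 - 3*28)**2 - 782*((6 - 26)**2 - 3*28))/319051 = (122 + ((-20)**2 - 84)**2 - 782*((-20)**2 - 84))*(1/319051) = (122 + (400 - 84)**2 - 782*(400 - 84))*(1/319051) = (122 + 316**2 - 782*316)*(1/319051) = (122 + 99856 - 247112)*(1/319051) = -147134*1/319051 = -147134/319051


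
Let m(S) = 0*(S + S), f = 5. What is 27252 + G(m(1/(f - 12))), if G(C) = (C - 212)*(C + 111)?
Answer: 3720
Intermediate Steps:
m(S) = 0 (m(S) = 0*(2*S) = 0)
G(C) = (-212 + C)*(111 + C)
27252 + G(m(1/(f - 12))) = 27252 + (-23532 + 0² - 101*0) = 27252 + (-23532 + 0 + 0) = 27252 - 23532 = 3720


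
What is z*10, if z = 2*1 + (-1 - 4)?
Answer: -30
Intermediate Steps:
z = -3 (z = 2 - 5 = -3)
z*10 = -3*10 = -30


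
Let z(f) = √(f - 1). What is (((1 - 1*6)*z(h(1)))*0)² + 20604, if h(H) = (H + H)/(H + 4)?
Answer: 20604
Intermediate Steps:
h(H) = 2*H/(4 + H) (h(H) = (2*H)/(4 + H) = 2*H/(4 + H))
z(f) = √(-1 + f)
(((1 - 1*6)*z(h(1)))*0)² + 20604 = (((1 - 1*6)*√(-1 + 2*1/(4 + 1)))*0)² + 20604 = (((1 - 6)*√(-1 + 2*1/5))*0)² + 20604 = (-5*√(-1 + 2*1*(⅕))*0)² + 20604 = (-5*√(-1 + ⅖)*0)² + 20604 = (-I*√15*0)² + 20604 = 0² + 20604 = 0 + 20604 = 20604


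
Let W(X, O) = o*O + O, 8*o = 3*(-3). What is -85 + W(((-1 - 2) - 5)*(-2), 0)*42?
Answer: -85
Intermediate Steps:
o = -9/8 (o = (3*(-3))/8 = (1/8)*(-9) = -9/8 ≈ -1.1250)
W(X, O) = -O/8 (W(X, O) = -9*O/8 + O = -O/8)
-85 + W(((-1 - 2) - 5)*(-2), 0)*42 = -85 - 1/8*0*42 = -85 + 0*42 = -85 + 0 = -85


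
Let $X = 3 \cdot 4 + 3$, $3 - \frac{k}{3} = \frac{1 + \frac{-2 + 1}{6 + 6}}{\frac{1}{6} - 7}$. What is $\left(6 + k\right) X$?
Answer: $\frac{18945}{82} \approx 231.04$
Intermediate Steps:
$k = \frac{771}{82}$ ($k = 9 - 3 \frac{1 + \frac{-2 + 1}{6 + 6}}{\frac{1}{6} - 7} = 9 - 3 \frac{1 - \frac{1}{12}}{\frac{1}{6} - 7} = 9 - 3 \frac{1 - \frac{1}{12}}{- \frac{41}{6}} = 9 - 3 \left(1 - \frac{1}{12}\right) \left(- \frac{6}{41}\right) = 9 - 3 \cdot \frac{11}{12} \left(- \frac{6}{41}\right) = 9 - - \frac{33}{82} = 9 + \frac{33}{82} = \frac{771}{82} \approx 9.4024$)
$X = 15$ ($X = 12 + 3 = 15$)
$\left(6 + k\right) X = \left(6 + \frac{771}{82}\right) 15 = \frac{1263}{82} \cdot 15 = \frac{18945}{82}$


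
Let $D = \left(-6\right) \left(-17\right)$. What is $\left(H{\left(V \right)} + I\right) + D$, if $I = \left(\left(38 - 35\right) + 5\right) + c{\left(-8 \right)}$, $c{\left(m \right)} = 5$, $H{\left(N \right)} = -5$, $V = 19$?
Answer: $110$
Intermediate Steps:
$I = 13$ ($I = \left(\left(38 - 35\right) + 5\right) + 5 = \left(3 + 5\right) + 5 = 8 + 5 = 13$)
$D = 102$
$\left(H{\left(V \right)} + I\right) + D = \left(-5 + 13\right) + 102 = 8 + 102 = 110$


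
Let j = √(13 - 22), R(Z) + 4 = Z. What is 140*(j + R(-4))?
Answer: -1120 + 420*I ≈ -1120.0 + 420.0*I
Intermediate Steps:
R(Z) = -4 + Z
j = 3*I (j = √(-9) = 3*I ≈ 3.0*I)
140*(j + R(-4)) = 140*(3*I + (-4 - 4)) = 140*(3*I - 8) = 140*(-8 + 3*I) = -1120 + 420*I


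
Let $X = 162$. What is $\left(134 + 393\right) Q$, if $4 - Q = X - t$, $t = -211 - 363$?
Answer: $-385764$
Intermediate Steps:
$t = -574$ ($t = -211 - 363 = -574$)
$Q = -732$ ($Q = 4 - \left(162 - -574\right) = 4 - \left(162 + 574\right) = 4 - 736 = -732$)
$\left(134 + 393\right) Q = \left(134 + 393\right) \left(-732\right) = 527 \left(-732\right) = -385764$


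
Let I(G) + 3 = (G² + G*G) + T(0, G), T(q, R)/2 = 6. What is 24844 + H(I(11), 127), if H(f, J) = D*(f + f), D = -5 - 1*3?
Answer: 20828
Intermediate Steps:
D = -8 (D = -5 - 3 = -8)
T(q, R) = 12 (T(q, R) = 2*6 = 12)
I(G) = 9 + 2*G² (I(G) = -3 + ((G² + G*G) + 12) = -3 + ((G² + G²) + 12) = -3 + (2*G² + 12) = -3 + (12 + 2*G²) = 9 + 2*G²)
H(f, J) = -16*f (H(f, J) = -8*(f + f) = -16*f)
24844 + H(I(11), 127) = 24844 - 16*(9 + 2*11²) = 24844 - 16*(9 + 2*121) = 24844 - 16*(9 + 242) = 24844 - 16*251 = 24844 - 4016 = 20828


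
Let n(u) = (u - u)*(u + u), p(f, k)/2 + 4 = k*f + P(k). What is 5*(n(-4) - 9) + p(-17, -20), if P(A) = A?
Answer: 587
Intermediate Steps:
p(f, k) = -8 + 2*k + 2*f*k (p(f, k) = -8 + 2*(k*f + k) = -8 + 2*(f*k + k) = -8 + 2*(k + f*k) = -8 + (2*k + 2*f*k) = -8 + 2*k + 2*f*k)
n(u) = 0 (n(u) = 0*(2*u) = 0)
5*(n(-4) - 9) + p(-17, -20) = 5*(0 - 9) + (-8 + 2*(-20) + 2*(-17)*(-20)) = 5*(-9) + (-8 - 40 + 680) = -45 + 632 = 587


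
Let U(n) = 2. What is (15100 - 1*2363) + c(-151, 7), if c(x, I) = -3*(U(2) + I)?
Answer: 12710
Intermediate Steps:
c(x, I) = -6 - 3*I (c(x, I) = -3*(2 + I) = -6 - 3*I)
(15100 - 1*2363) + c(-151, 7) = (15100 - 1*2363) + (-6 - 3*7) = (15100 - 2363) + (-6 - 21) = 12737 - 27 = 12710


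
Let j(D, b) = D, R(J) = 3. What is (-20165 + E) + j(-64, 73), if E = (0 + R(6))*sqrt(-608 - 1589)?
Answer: -20229 + 39*I*sqrt(13) ≈ -20229.0 + 140.62*I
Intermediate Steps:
E = 39*I*sqrt(13) (E = (0 + 3)*sqrt(-608 - 1589) = 3*sqrt(-2197) = 3*(13*I*sqrt(13)) = 39*I*sqrt(13) ≈ 140.62*I)
(-20165 + E) + j(-64, 73) = (-20165 + 39*I*sqrt(13)) - 64 = -20229 + 39*I*sqrt(13)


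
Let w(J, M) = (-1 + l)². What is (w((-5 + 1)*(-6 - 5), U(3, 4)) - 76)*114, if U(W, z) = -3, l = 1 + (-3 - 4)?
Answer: -3078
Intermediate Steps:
l = -6 (l = 1 - 7 = -6)
w(J, M) = 49 (w(J, M) = (-1 - 6)² = (-7)² = 49)
(w((-5 + 1)*(-6 - 5), U(3, 4)) - 76)*114 = (49 - 76)*114 = -27*114 = -3078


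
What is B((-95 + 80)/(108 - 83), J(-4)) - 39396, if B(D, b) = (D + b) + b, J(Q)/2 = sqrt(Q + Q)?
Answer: -196983/5 + 8*I*sqrt(2) ≈ -39397.0 + 11.314*I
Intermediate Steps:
J(Q) = 2*sqrt(2)*sqrt(Q) (J(Q) = 2*sqrt(Q + Q) = 2*sqrt(2*Q) = 2*(sqrt(2)*sqrt(Q)) = 2*sqrt(2)*sqrt(Q))
B(D, b) = D + 2*b
B((-95 + 80)/(108 - 83), J(-4)) - 39396 = ((-95 + 80)/(108 - 83) + 2*(2*sqrt(2)*sqrt(-4))) - 39396 = (-15/25 + 2*(2*sqrt(2)*(2*I))) - 39396 = (-15*1/25 + 2*(4*I*sqrt(2))) - 39396 = (-3/5 + 8*I*sqrt(2)) - 39396 = -196983/5 + 8*I*sqrt(2)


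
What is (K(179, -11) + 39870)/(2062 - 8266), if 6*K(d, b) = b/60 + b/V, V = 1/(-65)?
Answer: -14396089/2233440 ≈ -6.4457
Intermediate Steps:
V = -1/65 ≈ -0.015385
K(d, b) = -3899*b/360 (K(d, b) = (b/60 + b/(-1/65))/6 = (b*(1/60) + b*(-65))/6 = (b/60 - 65*b)/6 = (-3899*b/60)/6 = -3899*b/360)
(K(179, -11) + 39870)/(2062 - 8266) = (-3899/360*(-11) + 39870)/(2062 - 8266) = (42889/360 + 39870)/(-6204) = (14396089/360)*(-1/6204) = -14396089/2233440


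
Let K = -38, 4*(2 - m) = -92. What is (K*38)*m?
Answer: -36100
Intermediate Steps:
m = 25 (m = 2 - ¼*(-92) = 2 + 23 = 25)
(K*38)*m = -38*38*25 = -1444*25 = -36100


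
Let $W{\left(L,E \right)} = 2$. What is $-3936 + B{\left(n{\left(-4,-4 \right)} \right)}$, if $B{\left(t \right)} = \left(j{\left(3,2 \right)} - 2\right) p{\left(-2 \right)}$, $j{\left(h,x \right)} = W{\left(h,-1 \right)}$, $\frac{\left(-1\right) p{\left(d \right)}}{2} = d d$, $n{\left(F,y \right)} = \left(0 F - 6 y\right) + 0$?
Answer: $-3936$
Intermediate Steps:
$n{\left(F,y \right)} = - 6 y$ ($n{\left(F,y \right)} = \left(0 - 6 y\right) + 0 = - 6 y + 0 = - 6 y$)
$p{\left(d \right)} = - 2 d^{2}$ ($p{\left(d \right)} = - 2 d d = - 2 d^{2}$)
$j{\left(h,x \right)} = 2$
$B{\left(t \right)} = 0$ ($B{\left(t \right)} = \left(2 - 2\right) \left(- 2 \left(-2\right)^{2}\right) = 0 \left(\left(-2\right) 4\right) = 0 \left(-8\right) = 0$)
$-3936 + B{\left(n{\left(-4,-4 \right)} \right)} = -3936 + 0 = -3936$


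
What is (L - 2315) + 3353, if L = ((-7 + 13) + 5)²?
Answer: 1159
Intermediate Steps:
L = 121 (L = (6 + 5)² = 11² = 121)
(L - 2315) + 3353 = (121 - 2315) + 3353 = -2194 + 3353 = 1159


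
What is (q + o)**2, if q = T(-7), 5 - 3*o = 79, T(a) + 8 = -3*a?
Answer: 1225/9 ≈ 136.11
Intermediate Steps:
T(a) = -8 - 3*a
o = -74/3 (o = 5/3 - 1/3*79 = 5/3 - 79/3 = -74/3 ≈ -24.667)
q = 13 (q = -8 - 3*(-7) = -8 + 21 = 13)
(q + o)**2 = (13 - 74/3)**2 = (-35/3)**2 = 1225/9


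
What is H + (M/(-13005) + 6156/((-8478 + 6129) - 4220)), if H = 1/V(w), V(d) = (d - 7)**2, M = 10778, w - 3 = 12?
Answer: -562916219/321618240 ≈ -1.7503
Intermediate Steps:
w = 15 (w = 3 + 12 = 15)
V(d) = (-7 + d)**2
H = 1/64 (H = 1/((-7 + 15)**2) = 1/(8**2) = 1/64 ≈ 0.015625)
H + (M/(-13005) + 6156/((-8478 + 6129) - 4220)) = 1/64 + (10778/(-13005) + 6156/((-8478 + 6129) - 4220)) = 1/64 + (10778*(-1/13005) + 6156/(-2349 - 4220)) = 1/64 + (-634/765 + 6156/(-6569)) = 1/64 + (-634/765 + 6156*(-1/6569)) = 1/64 + (-634/765 - 6156/6569) = 1/64 - 8874086/5025285 = -562916219/321618240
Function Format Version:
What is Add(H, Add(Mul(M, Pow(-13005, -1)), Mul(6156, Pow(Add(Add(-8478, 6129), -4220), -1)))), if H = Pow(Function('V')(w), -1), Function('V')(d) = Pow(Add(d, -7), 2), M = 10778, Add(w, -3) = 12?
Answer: Rational(-562916219, 321618240) ≈ -1.7503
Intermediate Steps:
w = 15 (w = Add(3, 12) = 15)
Function('V')(d) = Pow(Add(-7, d), 2)
H = Rational(1, 64) (H = Pow(Pow(Add(-7, 15), 2), -1) = Pow(Pow(8, 2), -1) = Pow(64, -1) = Rational(1, 64) ≈ 0.015625)
Add(H, Add(Mul(M, Pow(-13005, -1)), Mul(6156, Pow(Add(Add(-8478, 6129), -4220), -1)))) = Add(Rational(1, 64), Add(Mul(10778, Pow(-13005, -1)), Mul(6156, Pow(Add(Add(-8478, 6129), -4220), -1)))) = Add(Rational(1, 64), Add(Mul(10778, Rational(-1, 13005)), Mul(6156, Pow(Add(-2349, -4220), -1)))) = Add(Rational(1, 64), Add(Rational(-634, 765), Mul(6156, Pow(-6569, -1)))) = Add(Rational(1, 64), Add(Rational(-634, 765), Mul(6156, Rational(-1, 6569)))) = Add(Rational(1, 64), Add(Rational(-634, 765), Rational(-6156, 6569))) = Add(Rational(1, 64), Rational(-8874086, 5025285)) = Rational(-562916219, 321618240)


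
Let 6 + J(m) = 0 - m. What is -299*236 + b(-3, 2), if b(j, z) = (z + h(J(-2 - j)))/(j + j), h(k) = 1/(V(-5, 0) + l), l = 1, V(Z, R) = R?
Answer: -141129/2 ≈ -70565.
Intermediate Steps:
J(m) = -6 - m (J(m) = -6 + (0 - m) = -6 - m)
h(k) = 1 (h(k) = 1/(0 + 1) = 1/1 = 1)
b(j, z) = (1 + z)/(2*j) (b(j, z) = (z + 1)/(j + j) = (1 + z)/((2*j)) = (1 + z)*(1/(2*j)) = (1 + z)/(2*j))
-299*236 + b(-3, 2) = -299*236 + (1/2)*(1 + 2)/(-3) = -70564 + (1/2)*(-1/3)*3 = -70564 - 1/2 = -141129/2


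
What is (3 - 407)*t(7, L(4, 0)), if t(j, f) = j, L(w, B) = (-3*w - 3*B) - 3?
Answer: -2828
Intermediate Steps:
L(w, B) = -3 - 3*B - 3*w (L(w, B) = (-3*B - 3*w) - 3 = -3 - 3*B - 3*w)
(3 - 407)*t(7, L(4, 0)) = (3 - 407)*7 = -404*7 = -2828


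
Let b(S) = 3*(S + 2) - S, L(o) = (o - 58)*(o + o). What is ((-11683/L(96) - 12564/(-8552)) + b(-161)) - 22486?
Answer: -177843496807/7799424 ≈ -22802.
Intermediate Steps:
L(o) = 2*o*(-58 + o) (L(o) = (-58 + o)*(2*o) = 2*o*(-58 + o))
b(S) = 6 + 2*S (b(S) = 3*(2 + S) - S = (6 + 3*S) - S = 6 + 2*S)
((-11683/L(96) - 12564/(-8552)) + b(-161)) - 22486 = ((-11683*1/(192*(-58 + 96)) - 12564/(-8552)) + (6 + 2*(-161))) - 22486 = ((-11683/(2*96*38) - 12564*(-1/8552)) + (6 - 322)) - 22486 = ((-11683/7296 + 3141/2138) - 316) - 22486 = (-1030759/7799424 - 316) - 22486 = -2465648743/7799424 - 22486 = -177843496807/7799424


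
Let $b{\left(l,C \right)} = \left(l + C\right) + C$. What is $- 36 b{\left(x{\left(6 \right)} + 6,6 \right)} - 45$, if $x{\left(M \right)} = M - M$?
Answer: $-693$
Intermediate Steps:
$x{\left(M \right)} = 0$
$b{\left(l,C \right)} = l + 2 C$ ($b{\left(l,C \right)} = \left(C + l\right) + C = l + 2 C$)
$- 36 b{\left(x{\left(6 \right)} + 6,6 \right)} - 45 = - 36 \left(\left(0 + 6\right) + 2 \cdot 6\right) - 45 = - 36 \left(6 + 12\right) - 45 = \left(-36\right) 18 - 45 = -648 - 45 = -693$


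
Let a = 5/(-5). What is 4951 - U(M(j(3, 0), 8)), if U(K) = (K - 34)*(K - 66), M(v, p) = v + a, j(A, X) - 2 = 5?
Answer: 3271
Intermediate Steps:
a = -1 (a = 5*(-⅕) = -1)
j(A, X) = 7 (j(A, X) = 2 + 5 = 7)
M(v, p) = -1 + v (M(v, p) = v - 1 = -1 + v)
U(K) = (-66 + K)*(-34 + K) (U(K) = (-34 + K)*(-66 + K) = (-66 + K)*(-34 + K))
4951 - U(M(j(3, 0), 8)) = 4951 - (2244 + (-1 + 7)² - 100*(-1 + 7)) = 4951 - (2244 + 6² - 100*6) = 4951 - (2244 + 36 - 600) = 4951 - 1*1680 = 4951 - 1680 = 3271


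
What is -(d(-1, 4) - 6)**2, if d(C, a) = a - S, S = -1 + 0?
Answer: -1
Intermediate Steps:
S = -1
d(C, a) = 1 + a (d(C, a) = a - 1*(-1) = a + 1 = 1 + a)
-(d(-1, 4) - 6)**2 = -((1 + 4) - 6)**2 = -(5 - 6)**2 = -1*(-1)**2 = -1*1 = -1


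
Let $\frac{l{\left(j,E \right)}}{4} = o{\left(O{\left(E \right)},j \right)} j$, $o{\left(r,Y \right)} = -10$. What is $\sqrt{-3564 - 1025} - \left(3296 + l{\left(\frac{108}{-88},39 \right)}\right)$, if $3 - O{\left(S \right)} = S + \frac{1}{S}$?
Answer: $- \frac{36796}{11} + i \sqrt{4589} \approx -3345.1 + 67.742 i$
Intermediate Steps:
$O{\left(S \right)} = 3 - S - \frac{1}{S}$ ($O{\left(S \right)} = 3 - \left(S + \frac{1}{S}\right) = 3 - S - \frac{1}{S}$)
$l{\left(j,E \right)} = - 40 j$ ($l{\left(j,E \right)} = 4 \left(- 10 j\right) = - 40 j$)
$\sqrt{-3564 - 1025} - \left(3296 + l{\left(\frac{108}{-88},39 \right)}\right) = \sqrt{-3564 - 1025} - \left(3296 - 40 \frac{108}{-88}\right) = \sqrt{-4589} - \left(3296 - 40 \cdot 108 \left(- \frac{1}{88}\right)\right) = i \sqrt{4589} - \left(3296 - - \frac{540}{11}\right) = i \sqrt{4589} - \left(3296 + \frac{540}{11}\right) = i \sqrt{4589} - \frac{36796}{11} = - \frac{36796}{11} + i \sqrt{4589}$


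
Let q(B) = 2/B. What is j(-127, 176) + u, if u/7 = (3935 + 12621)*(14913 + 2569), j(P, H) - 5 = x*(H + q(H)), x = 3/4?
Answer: 713160476515/352 ≈ 2.0260e+9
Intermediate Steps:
x = ¾ (x = 3*(¼) = ¾ ≈ 0.75000)
j(P, H) = 5 + 3/(2*H) + 3*H/4 (j(P, H) = 5 + 3*(H + 2/H)/4 = 5 + (3/(2*H) + 3*H/4) = 5 + 3/(2*H) + 3*H/4)
u = 2026023944 (u = 7*((3935 + 12621)*(14913 + 2569)) = 7*(16556*17482) = 7*289431992 = 2026023944)
j(-127, 176) + u = (¼)*(6 + 176*(20 + 3*176))/176 + 2026023944 = (¼)*(1/176)*(6 + 176*(20 + 528)) + 2026023944 = (¼)*(1/176)*(6 + 176*548) + 2026023944 = (¼)*(1/176)*(6 + 96448) + 2026023944 = (¼)*(1/176)*96454 + 2026023944 = 48227/352 + 2026023944 = 713160476515/352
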